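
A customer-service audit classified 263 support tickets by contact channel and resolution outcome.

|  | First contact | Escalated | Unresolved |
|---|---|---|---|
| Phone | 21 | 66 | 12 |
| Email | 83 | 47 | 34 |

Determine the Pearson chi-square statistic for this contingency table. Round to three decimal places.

Row totals: 99, 164. Column totals: 104, 113, 46. Grand total N = 263.
Expected counts (row total × column total / N):
  Phone, First contact: 99×104/263 = 39.1483
  Phone, Escalated: 99×113/263 = 42.5361
  Phone, Unresolved: 99×46/263 = 17.3156
  Email, First contact: 164×104/263 = 64.8517
  Email, Escalated: 164×113/263 = 70.4639
  Email, Unresolved: 164×46/263 = 28.6844
Contributions (O − E)²/E:
  (21 − 39.1483)²/39.1483 = 8.4132
  (66 − 42.5361)²/42.5361 = 12.9432
  (12 − 17.3156)²/17.3156 = 1.6318
  (83 − 64.8517)²/64.8517 = 5.0787
  (47 − 70.4639)²/70.4639 = 7.8133
  (34 − 28.6844)²/28.6844 = 0.9851
χ² = 8.4132 + 12.9432 + 1.6318 + 5.0787 + 7.8133 + 0.9851 = 36.865

36.865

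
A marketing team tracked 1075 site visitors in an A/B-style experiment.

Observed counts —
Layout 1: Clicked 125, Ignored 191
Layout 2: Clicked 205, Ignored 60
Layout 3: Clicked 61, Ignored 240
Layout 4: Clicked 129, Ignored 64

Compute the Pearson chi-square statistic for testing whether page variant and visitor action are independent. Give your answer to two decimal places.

220.56

Row totals: 316, 265, 301, 193. Column totals: 520, 555. Grand total N = 1075.
Expected counts (row total × column total / N):
  Layout 1, Clicked: 316×520/1075 = 152.856
  Layout 1, Ignored: 316×555/1075 = 163.144
  Layout 2, Clicked: 265×520/1075 = 128.186
  Layout 2, Ignored: 265×555/1075 = 136.814
  Layout 3, Clicked: 301×520/1075 = 145.600
  Layout 3, Ignored: 301×555/1075 = 155.400
  Layout 4, Clicked: 193×520/1075 = 93.358
  Layout 4, Ignored: 193×555/1075 = 99.642
Contributions (O − E)²/E:
  (125 − 152.856)²/152.856 = 5.0764
  (191 − 163.144)²/163.144 = 4.7563
  (205 − 128.186)²/128.186 = 46.0299
  (60 − 136.814)²/136.814 = 43.1271
  (61 − 145.600)²/145.600 = 49.1563
  (240 − 155.400)²/155.400 = 46.0564
  (129 − 93.358)²/93.358 = 13.6073
  (64 − 99.642)²/99.642 = 12.7492
χ² = 5.0764 + 4.7563 + 46.0299 + 43.1271 + 49.1563 + 46.0564 + 13.6073 + 12.7492 = 220.56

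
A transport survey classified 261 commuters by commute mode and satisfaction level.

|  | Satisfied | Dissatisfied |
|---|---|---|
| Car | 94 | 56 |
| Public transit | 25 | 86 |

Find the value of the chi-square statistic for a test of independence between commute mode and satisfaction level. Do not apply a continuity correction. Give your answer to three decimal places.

41.444

Row totals: 150, 111. Column totals: 119, 142. Grand total N = 261.
Expected counts (row total × column total / N):
  Car, Satisfied: 150×119/261 = 68.3908
  Car, Dissatisfied: 150×142/261 = 81.6092
  Public transit, Satisfied: 111×119/261 = 50.6092
  Public transit, Dissatisfied: 111×142/261 = 60.3908
Contributions (O − E)²/E:
  (94 − 68.3908)²/68.3908 = 9.5895
  (56 − 81.6092)²/81.6092 = 8.0362
  (25 − 50.6092)²/50.6092 = 12.9587
  (86 − 60.3908)²/60.3908 = 10.8598
χ² = 9.5895 + 8.0362 + 12.9587 + 10.8598 = 41.444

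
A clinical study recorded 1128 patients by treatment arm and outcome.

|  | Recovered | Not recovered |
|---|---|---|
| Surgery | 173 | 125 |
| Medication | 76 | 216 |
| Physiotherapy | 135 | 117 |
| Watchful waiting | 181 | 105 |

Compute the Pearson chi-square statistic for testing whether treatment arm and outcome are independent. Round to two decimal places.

Row totals: 298, 292, 252, 286. Column totals: 565, 563. Grand total N = 1128.
Expected counts (row total × column total / N):
  Surgery, Recovered: 298×565/1128 = 149.264
  Surgery, Not recovered: 298×563/1128 = 148.736
  Medication, Recovered: 292×565/1128 = 146.259
  Medication, Not recovered: 292×563/1128 = 145.741
  Physiotherapy, Recovered: 252×565/1128 = 126.223
  Physiotherapy, Not recovered: 252×563/1128 = 125.777
  Watchful waiting, Recovered: 286×565/1128 = 143.254
  Watchful waiting, Not recovered: 286×563/1128 = 142.746
Contributions (O − E)²/E:
  (173 − 149.264)²/149.264 = 3.7745
  (125 − 148.736)²/148.736 = 3.7879
  (76 − 146.259)²/146.259 = 33.7506
  (216 − 145.741)²/145.741 = 33.8705
  (135 − 126.223)²/126.223 = 0.6103
  (117 − 125.777)²/125.777 = 0.6125
  (181 − 143.254)²/143.254 = 9.9457
  (105 − 142.746)²/142.746 = 9.9811
χ² = 3.7745 + 3.7879 + 33.7506 + 33.8705 + 0.6103 + 0.6125 + 9.9457 + 9.9811 = 96.33

96.33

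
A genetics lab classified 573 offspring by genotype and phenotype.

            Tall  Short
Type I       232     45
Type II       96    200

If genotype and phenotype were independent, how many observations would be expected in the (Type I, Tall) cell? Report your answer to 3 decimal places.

158.562

Row total (Type I) = 277; column total (Tall) = 328; grand total N = 573.
Expected count = (row total × column total) / N = 277 × 328 / 573 = 158.562.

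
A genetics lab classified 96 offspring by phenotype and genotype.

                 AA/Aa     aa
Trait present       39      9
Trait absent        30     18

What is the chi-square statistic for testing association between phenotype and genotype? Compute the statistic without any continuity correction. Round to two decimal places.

Row totals: 48, 48. Column totals: 69, 27. Grand total N = 96.
Expected counts (row total × column total / N):
  Trait present, AA/Aa: 48×69/96 = 34.500
  Trait present, aa: 48×27/96 = 13.500
  Trait absent, AA/Aa: 48×69/96 = 34.500
  Trait absent, aa: 48×27/96 = 13.500
Contributions (O − E)²/E:
  (39 − 34.500)²/34.500 = 0.5870
  (9 − 13.500)²/13.500 = 1.5000
  (30 − 34.500)²/34.500 = 0.5870
  (18 − 13.500)²/13.500 = 1.5000
χ² = 0.5870 + 1.5000 + 0.5870 + 1.5000 = 4.17

4.17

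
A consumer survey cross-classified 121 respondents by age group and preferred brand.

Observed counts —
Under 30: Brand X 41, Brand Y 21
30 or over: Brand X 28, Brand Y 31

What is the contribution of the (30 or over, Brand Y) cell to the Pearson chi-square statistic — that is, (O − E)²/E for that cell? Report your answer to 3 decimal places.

Row total (30 or over) = 59; column total (Brand Y) = 52; N = 121.
Expected count E = 59 × 52 / 121 = 25.3554.
Contribution = (O − E)²/E = (31 − 25.3554)² / 25.3554 = 1.257.

1.257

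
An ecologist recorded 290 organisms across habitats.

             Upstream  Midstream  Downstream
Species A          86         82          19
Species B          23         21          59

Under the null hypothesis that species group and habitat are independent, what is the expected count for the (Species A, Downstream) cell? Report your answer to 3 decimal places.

Row total (Species A) = 187; column total (Downstream) = 78; grand total N = 290.
Expected count = (row total × column total) / N = 187 × 78 / 290 = 50.297.

50.297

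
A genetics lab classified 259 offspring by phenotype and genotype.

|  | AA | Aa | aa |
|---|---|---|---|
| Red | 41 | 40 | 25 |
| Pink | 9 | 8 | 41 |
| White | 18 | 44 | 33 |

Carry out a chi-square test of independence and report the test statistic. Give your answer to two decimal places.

Row totals: 106, 58, 95. Column totals: 68, 92, 99. Grand total N = 259.
Expected counts (row total × column total / N):
  Red, AA: 106×68/259 = 27.830
  Red, Aa: 106×92/259 = 37.653
  Red, aa: 106×99/259 = 40.517
  Pink, AA: 58×68/259 = 15.228
  Pink, Aa: 58×92/259 = 20.602
  Pink, aa: 58×99/259 = 22.170
  White, AA: 95×68/259 = 24.942
  White, Aa: 95×92/259 = 33.745
  White, aa: 95×99/259 = 36.313
Contributions (O − E)²/E:
  (41 − 27.830)²/27.830 = 6.2324
  (40 − 37.653)²/37.653 = 0.1463
  (25 − 40.517)²/40.517 = 5.9426
  (9 − 15.228)²/15.228 = 2.5471
  (8 − 20.602)²/20.602 = 7.7085
  (41 − 22.170)²/22.170 = 15.9932
  (18 − 24.942)²/24.942 = 1.9321
  (44 − 33.745)²/33.745 = 3.1165
  (33 − 36.313)²/36.313 = 0.3023
χ² = 6.2324 + 0.1463 + 5.9426 + 2.5471 + 7.7085 + 15.9932 + 1.9321 + 3.1165 + 0.3023 = 43.92

43.92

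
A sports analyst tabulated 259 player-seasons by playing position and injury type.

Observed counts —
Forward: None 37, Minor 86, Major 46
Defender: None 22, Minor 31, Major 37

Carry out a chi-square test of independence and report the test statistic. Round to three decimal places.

Row totals: 169, 90. Column totals: 59, 117, 83. Grand total N = 259.
Expected counts (row total × column total / N):
  Forward, None: 169×59/259 = 38.4981
  Forward, Minor: 169×117/259 = 76.3436
  Forward, Major: 169×83/259 = 54.1583
  Defender, None: 90×59/259 = 20.5019
  Defender, Minor: 90×117/259 = 40.6564
  Defender, Major: 90×83/259 = 28.8417
Contributions (O − E)²/E:
  (37 − 38.4981)²/38.4981 = 0.0583
  (86 − 76.3436)²/76.3436 = 1.2214
  (46 − 54.1583)²/54.1583 = 1.2290
  (22 − 20.5019)²/20.5019 = 0.1095
  (31 − 40.6564)²/40.6564 = 2.2935
  (37 − 28.8417)²/28.8417 = 2.3077
χ² = 0.0583 + 1.2214 + 1.2290 + 0.1095 + 2.2935 + 2.3077 = 7.219

7.219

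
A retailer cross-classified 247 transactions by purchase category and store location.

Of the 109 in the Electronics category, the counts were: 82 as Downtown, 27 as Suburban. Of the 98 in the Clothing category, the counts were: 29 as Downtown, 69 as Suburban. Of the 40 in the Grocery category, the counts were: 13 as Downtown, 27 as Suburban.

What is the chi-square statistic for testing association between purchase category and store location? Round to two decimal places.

48.98

Row totals: 109, 98, 40. Column totals: 124, 123. Grand total N = 247.
Expected counts (row total × column total / N):
  Electronics, Downtown: 109×124/247 = 54.7206
  Electronics, Suburban: 109×123/247 = 54.2794
  Clothing, Downtown: 98×124/247 = 49.1984
  Clothing, Suburban: 98×123/247 = 48.8016
  Grocery, Downtown: 40×124/247 = 20.0810
  Grocery, Suburban: 40×123/247 = 19.9190
Contributions (O − E)²/E:
  (82 − 54.7206)²/54.7206 = 13.5994
  (27 − 54.2794)²/54.2794 = 13.7099
  (29 − 49.1984)²/49.1984 = 8.2925
  (69 − 48.8016)²/48.8016 = 8.3599
  (13 − 20.0810)²/20.0810 = 2.4969
  (27 − 19.9190)²/19.9190 = 2.5172
χ² = 13.5994 + 13.7099 + 8.2925 + 8.3599 + 2.4969 + 2.5172 = 48.98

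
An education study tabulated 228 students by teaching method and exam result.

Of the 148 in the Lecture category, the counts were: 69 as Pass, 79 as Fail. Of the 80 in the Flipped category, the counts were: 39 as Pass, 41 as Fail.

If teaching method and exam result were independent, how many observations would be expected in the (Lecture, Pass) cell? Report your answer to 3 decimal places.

Row total (Lecture) = 148; column total (Pass) = 108; grand total N = 228.
Expected count = (row total × column total) / N = 148 × 108 / 228 = 70.105.

70.105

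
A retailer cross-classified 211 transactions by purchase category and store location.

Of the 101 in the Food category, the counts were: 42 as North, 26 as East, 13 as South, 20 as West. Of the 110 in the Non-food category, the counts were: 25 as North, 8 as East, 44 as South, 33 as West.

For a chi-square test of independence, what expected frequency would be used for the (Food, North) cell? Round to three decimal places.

32.071

Row total (Food) = 101; column total (North) = 67; grand total N = 211.
Expected count = (row total × column total) / N = 101 × 67 / 211 = 32.071.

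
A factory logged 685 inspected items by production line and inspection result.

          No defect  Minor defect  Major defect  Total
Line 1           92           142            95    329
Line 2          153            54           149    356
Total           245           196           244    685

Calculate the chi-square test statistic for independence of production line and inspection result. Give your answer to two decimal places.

65.69

Grand total N = 685.
Expected counts (row total × column total / N):
  Line 1, No defect: 329×245/685 = 117.672
  Line 1, Minor defect: 329×196/685 = 94.137
  Line 1, Major defect: 329×244/685 = 117.191
  Line 2, No defect: 356×245/685 = 127.328
  Line 2, Minor defect: 356×196/685 = 101.863
  Line 2, Major defect: 356×244/685 = 126.809
Contributions (O − E)²/E:
  (92 − 117.672)²/117.672 = 5.6008
  (142 − 94.137)²/94.137 = 24.3355
  (95 − 117.191)²/117.191 = 4.2020
  (153 − 127.328)²/127.328 = 5.1760
  (54 − 101.863)²/101.863 = 22.4897
  (149 − 126.809)²/126.809 = 3.8833
χ² = 5.6008 + 24.3355 + 4.2020 + 5.1760 + 22.4897 + 3.8833 = 65.69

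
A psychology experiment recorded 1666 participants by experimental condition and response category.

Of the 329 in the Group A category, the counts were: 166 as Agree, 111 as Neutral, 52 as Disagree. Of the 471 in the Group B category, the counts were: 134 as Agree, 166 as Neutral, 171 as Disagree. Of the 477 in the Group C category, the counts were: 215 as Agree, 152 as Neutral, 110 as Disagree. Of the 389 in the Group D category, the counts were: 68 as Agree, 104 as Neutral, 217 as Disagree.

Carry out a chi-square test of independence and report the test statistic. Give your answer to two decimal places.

Row totals: 329, 471, 477, 389. Column totals: 583, 533, 550. Grand total N = 1666.
Expected counts (row total × column total / N):
  Group A, Agree: 329×583/1666 = 115.130
  Group A, Neutral: 329×533/1666 = 105.256
  Group A, Disagree: 329×550/1666 = 108.613
  Group B, Agree: 471×583/1666 = 164.822
  Group B, Neutral: 471×533/1666 = 150.686
  Group B, Disagree: 471×550/1666 = 155.492
  Group C, Agree: 477×583/1666 = 166.921
  Group C, Neutral: 477×533/1666 = 152.606
  Group C, Disagree: 477×550/1666 = 157.473
  Group D, Agree: 389×583/1666 = 136.127
  Group D, Neutral: 389×533/1666 = 124.452
  Group D, Disagree: 389×550/1666 = 128.421
Contributions (O − E)²/E:
  (166 − 115.130)²/115.130 = 22.4768
  (111 − 105.256)²/105.256 = 0.3135
  (52 − 108.613)²/108.613 = 29.5087
  (134 − 164.822)²/164.822 = 5.7638
  (166 − 150.686)²/150.686 = 1.5563
  (171 − 155.492)²/155.492 = 1.5467
  (215 − 166.921)²/166.921 = 13.8484
  (152 − 152.606)²/152.606 = 0.0024
  (110 − 157.473)²/157.473 = 14.3116
  (68 − 136.127)²/136.127 = 34.0953
  (104 − 124.452)²/124.452 = 3.3610
  (217 − 128.421)²/128.421 = 61.0978
χ² = 22.4768 + 0.3135 + 29.5087 + 5.7638 + 1.5563 + 1.5467 + 13.8484 + 0.0024 + 14.3116 + 34.0953 + 3.3610 + 61.0978 = 187.88

187.88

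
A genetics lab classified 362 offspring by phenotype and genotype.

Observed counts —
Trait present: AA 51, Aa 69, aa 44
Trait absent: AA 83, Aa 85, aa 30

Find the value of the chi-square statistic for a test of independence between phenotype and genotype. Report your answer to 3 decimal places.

8.837

Row totals: 164, 198. Column totals: 134, 154, 74. Grand total N = 362.
Expected counts (row total × column total / N):
  Trait present, AA: 164×134/362 = 60.7072
  Trait present, Aa: 164×154/362 = 69.7680
  Trait present, aa: 164×74/362 = 33.5249
  Trait absent, AA: 198×134/362 = 73.2928
  Trait absent, Aa: 198×154/362 = 84.2320
  Trait absent, aa: 198×74/362 = 40.4751
Contributions (O − E)²/E:
  (51 − 60.7072)²/60.7072 = 1.5522
  (69 − 69.7680)²/69.7680 = 0.0085
  (44 − 33.5249)²/33.5249 = 3.2730
  (83 − 73.2928)²/73.2928 = 1.2857
  (85 − 84.2320)²/84.2320 = 0.0070
  (30 − 40.4751)²/40.4751 = 2.7110
χ² = 1.5522 + 0.0085 + 3.2730 + 1.2857 + 0.0070 + 2.7110 = 8.837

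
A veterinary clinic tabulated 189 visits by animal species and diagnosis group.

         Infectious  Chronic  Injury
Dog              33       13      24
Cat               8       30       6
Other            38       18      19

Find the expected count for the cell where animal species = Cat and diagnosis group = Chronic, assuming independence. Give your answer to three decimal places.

Row total (Cat) = 44; column total (Chronic) = 61; grand total N = 189.
Expected count = (row total × column total) / N = 44 × 61 / 189 = 14.201.

14.201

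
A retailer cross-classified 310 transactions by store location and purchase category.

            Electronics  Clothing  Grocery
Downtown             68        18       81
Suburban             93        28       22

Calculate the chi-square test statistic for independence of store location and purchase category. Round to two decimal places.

Row totals: 167, 143. Column totals: 161, 46, 103. Grand total N = 310.
Expected counts (row total × column total / N):
  Downtown, Electronics: 167×161/310 = 86.732
  Downtown, Clothing: 167×46/310 = 24.781
  Downtown, Grocery: 167×103/310 = 55.487
  Suburban, Electronics: 143×161/310 = 74.268
  Suburban, Clothing: 143×46/310 = 21.219
  Suburban, Grocery: 143×103/310 = 47.513
Contributions (O − E)²/E:
  (68 − 86.732)²/86.732 = 4.0457
  (18 − 24.781)²/24.781 = 1.8555
  (81 − 55.487)²/55.487 = 11.7309
  (93 − 74.268)²/74.268 = 4.7246
  (28 − 21.219)²/21.219 = 2.1670
  (22 − 47.513)²/47.513 = 13.6997
χ² = 4.0457 + 1.8555 + 11.7309 + 4.7246 + 2.1670 + 13.6997 = 38.22

38.22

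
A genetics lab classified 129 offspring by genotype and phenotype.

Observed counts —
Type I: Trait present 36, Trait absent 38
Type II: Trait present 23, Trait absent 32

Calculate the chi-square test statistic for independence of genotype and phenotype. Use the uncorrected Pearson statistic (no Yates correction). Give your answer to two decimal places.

Row totals: 74, 55. Column totals: 59, 70. Grand total N = 129.
Expected counts (row total × column total / N):
  Type I, Trait present: 74×59/129 = 33.845
  Type I, Trait absent: 74×70/129 = 40.155
  Type II, Trait present: 55×59/129 = 25.155
  Type II, Trait absent: 55×70/129 = 29.845
Contributions (O − E)²/E:
  (36 − 33.845)²/33.845 = 0.1372
  (38 − 40.155)²/40.155 = 0.1157
  (23 − 25.155)²/25.155 = 0.1846
  (32 − 29.845)²/29.845 = 0.1556
χ² = 0.1372 + 0.1157 + 0.1846 + 0.1556 = 0.59

0.59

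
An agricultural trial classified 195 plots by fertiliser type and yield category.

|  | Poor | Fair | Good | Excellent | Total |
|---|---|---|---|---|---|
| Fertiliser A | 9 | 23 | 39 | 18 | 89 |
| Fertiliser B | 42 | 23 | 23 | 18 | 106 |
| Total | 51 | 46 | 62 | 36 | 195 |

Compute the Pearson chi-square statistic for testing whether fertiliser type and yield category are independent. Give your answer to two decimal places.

24.18

Grand total N = 195.
Expected counts (row total × column total / N):
  Fertiliser A, Poor: 89×51/195 = 23.277
  Fertiliser A, Fair: 89×46/195 = 20.995
  Fertiliser A, Good: 89×62/195 = 28.297
  Fertiliser A, Excellent: 89×36/195 = 16.431
  Fertiliser B, Poor: 106×51/195 = 27.723
  Fertiliser B, Fair: 106×46/195 = 25.005
  Fertiliser B, Good: 106×62/195 = 33.703
  Fertiliser B, Excellent: 106×36/195 = 19.569
Contributions (O − E)²/E:
  (9 − 23.277)²/23.277 = 8.7568
  (23 − 20.995)²/20.995 = 0.1915
  (39 − 28.297)²/28.297 = 4.0483
  (18 − 16.431)²/16.431 = 0.1498
  (42 − 27.723)²/27.723 = 7.3525
  (23 − 25.005)²/25.005 = 0.1608
  (23 − 33.703)²/33.703 = 3.3989
  (18 − 19.569)²/19.569 = 0.1258
χ² = 8.7568 + 0.1915 + 4.0483 + 0.1498 + 7.3525 + 0.1608 + 3.3989 + 0.1258 = 24.18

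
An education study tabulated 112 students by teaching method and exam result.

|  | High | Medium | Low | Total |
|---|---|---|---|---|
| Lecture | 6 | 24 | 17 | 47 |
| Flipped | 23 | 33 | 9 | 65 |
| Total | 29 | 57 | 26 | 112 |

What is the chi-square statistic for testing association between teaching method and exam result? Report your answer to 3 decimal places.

Grand total N = 112.
Expected counts (row total × column total / N):
  Lecture, High: 47×29/112 = 12.1696
  Lecture, Medium: 47×57/112 = 23.9196
  Lecture, Low: 47×26/112 = 10.9107
  Flipped, High: 65×29/112 = 16.8304
  Flipped, Medium: 65×57/112 = 33.0804
  Flipped, Low: 65×26/112 = 15.0893
Contributions (O − E)²/E:
  (6 − 12.1696)²/12.1696 = 3.1278
  (24 − 23.9196)²/23.9196 = 0.0003
  (17 − 10.9107)²/10.9107 = 3.3985
  (23 − 16.8304)²/16.8304 = 2.2616
  (33 − 33.0804)²/33.0804 = 0.0002
  (9 − 15.0893)²/15.0893 = 2.4573
χ² = 3.1278 + 0.0003 + 3.3985 + 2.2616 + 0.0002 + 2.4573 = 11.246

11.246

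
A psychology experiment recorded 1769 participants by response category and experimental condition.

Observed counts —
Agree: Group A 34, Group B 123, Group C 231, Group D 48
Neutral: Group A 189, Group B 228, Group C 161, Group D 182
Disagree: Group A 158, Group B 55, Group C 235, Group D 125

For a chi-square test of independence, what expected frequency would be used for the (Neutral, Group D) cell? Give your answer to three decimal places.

Row total (Neutral) = 760; column total (Group D) = 355; grand total N = 1769.
Expected count = (row total × column total) / N = 760 × 355 / 1769 = 152.516.

152.516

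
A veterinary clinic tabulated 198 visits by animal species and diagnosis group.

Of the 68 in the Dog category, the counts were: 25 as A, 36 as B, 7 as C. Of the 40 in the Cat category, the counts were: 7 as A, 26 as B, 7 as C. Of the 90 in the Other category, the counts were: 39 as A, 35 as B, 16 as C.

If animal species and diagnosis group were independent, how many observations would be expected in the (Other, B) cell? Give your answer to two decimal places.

44.09

Row total (Other) = 90; column total (B) = 97; grand total N = 198.
Expected count = (row total × column total) / N = 90 × 97 / 198 = 44.09.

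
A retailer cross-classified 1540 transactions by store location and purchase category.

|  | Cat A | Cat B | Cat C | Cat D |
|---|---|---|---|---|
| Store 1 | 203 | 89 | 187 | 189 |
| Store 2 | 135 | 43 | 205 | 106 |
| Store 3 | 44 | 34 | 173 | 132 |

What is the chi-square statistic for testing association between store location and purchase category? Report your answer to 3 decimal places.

82.140

Row totals: 668, 489, 383. Column totals: 382, 166, 565, 427. Grand total N = 1540.
Expected counts (row total × column total / N):
  Store 1, Cat A: 668×382/1540 = 165.6987
  Store 1, Cat B: 668×166/1540 = 72.0052
  Store 1, Cat C: 668×565/1540 = 245.0779
  Store 1, Cat D: 668×427/1540 = 185.2182
  Store 2, Cat A: 489×382/1540 = 121.2974
  Store 2, Cat B: 489×166/1540 = 52.7104
  Store 2, Cat C: 489×565/1540 = 179.4058
  Store 2, Cat D: 489×427/1540 = 135.5864
  Store 3, Cat A: 383×382/1540 = 95.0039
  Store 3, Cat B: 383×166/1540 = 41.2844
  Store 3, Cat C: 383×565/1540 = 140.5162
  Store 3, Cat D: 383×427/1540 = 106.1955
Contributions (O − E)²/E:
  (203 − 165.6987)²/165.6987 = 8.3971
  (89 − 72.0052)²/72.0052 = 4.0111
  (187 − 245.0779)²/245.0779 = 13.7631
  (189 − 185.2182)²/185.2182 = 0.0772
  (135 − 121.2974)²/121.2974 = 1.5479
  (43 − 52.7104)²/52.7104 = 1.7889
  (205 − 179.4058)²/179.4058 = 3.6513
  (106 − 135.5864)²/135.5864 = 6.4561
  (44 − 95.0039)²/95.0039 = 27.3820
  (34 − 41.2844)²/41.2844 = 1.2853
  (173 − 140.5162)²/140.5162 = 7.5094
  (132 − 106.1955)²/106.1955 = 6.2702
χ² = 8.3971 + 4.0111 + 13.7631 + 0.0772 + 1.5479 + 1.7889 + 3.6513 + 6.4561 + 27.3820 + 1.2853 + 7.5094 + 6.2702 = 82.140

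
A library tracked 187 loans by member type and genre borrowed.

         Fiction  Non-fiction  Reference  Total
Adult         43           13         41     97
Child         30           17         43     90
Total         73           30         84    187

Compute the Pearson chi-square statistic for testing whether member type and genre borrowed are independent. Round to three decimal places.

Grand total N = 187.
Expected counts (row total × column total / N):
  Adult, Fiction: 97×73/187 = 37.8663
  Adult, Non-fiction: 97×30/187 = 15.5615
  Adult, Reference: 97×84/187 = 43.5722
  Child, Fiction: 90×73/187 = 35.1337
  Child, Non-fiction: 90×30/187 = 14.4385
  Child, Reference: 90×84/187 = 40.4278
Contributions (O − E)²/E:
  (43 − 37.8663)²/37.8663 = 0.6960
  (13 − 15.5615)²/15.5615 = 0.4216
  (41 − 43.5722)²/43.5722 = 0.1518
  (30 − 35.1337)²/35.1337 = 0.7501
  (17 − 14.4385)²/14.4385 = 0.4544
  (43 − 40.4278)²/40.4278 = 0.1637
χ² = 0.6960 + 0.4216 + 0.1518 + 0.7501 + 0.4544 + 0.1637 = 2.638

2.638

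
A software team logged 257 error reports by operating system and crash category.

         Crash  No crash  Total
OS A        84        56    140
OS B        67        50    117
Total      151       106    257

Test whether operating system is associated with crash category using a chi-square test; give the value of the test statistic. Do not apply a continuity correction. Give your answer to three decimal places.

0.197

Grand total N = 257.
Expected counts (row total × column total / N):
  OS A, Crash: 140×151/257 = 82.2568
  OS A, No crash: 140×106/257 = 57.7432
  OS B, Crash: 117×151/257 = 68.7432
  OS B, No crash: 117×106/257 = 48.2568
Contributions (O − E)²/E:
  (84 − 82.2568)²/82.2568 = 0.0369
  (56 − 57.7432)²/57.7432 = 0.0526
  (67 − 68.7432)²/68.7432 = 0.0442
  (50 − 48.2568)²/48.2568 = 0.0630
χ² = 0.0369 + 0.0526 + 0.0442 + 0.0630 = 0.197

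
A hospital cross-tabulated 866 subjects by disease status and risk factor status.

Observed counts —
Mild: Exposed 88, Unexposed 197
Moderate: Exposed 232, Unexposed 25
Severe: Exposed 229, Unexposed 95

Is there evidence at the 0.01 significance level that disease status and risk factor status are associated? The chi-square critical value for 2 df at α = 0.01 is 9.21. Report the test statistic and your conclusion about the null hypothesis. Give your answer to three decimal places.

217.277; reject H₀

Row totals: 285, 257, 324. Column totals: 549, 317. Grand total N = 866.
Expected counts (row total × column total / N):
  Mild, Exposed: 285×549/866 = 180.6755
  Mild, Unexposed: 285×317/866 = 104.3245
  Moderate, Exposed: 257×549/866 = 162.9249
  Moderate, Unexposed: 257×317/866 = 94.0751
  Severe, Exposed: 324×549/866 = 205.3995
  Severe, Unexposed: 324×317/866 = 118.6005
Contributions (O − E)²/E:
  (88 − 180.6755)²/180.6755 = 47.5369
  (197 − 104.3245)²/104.3245 = 82.3272
  (232 − 162.9249)²/162.9249 = 29.2857
  (25 − 94.0751)²/94.0751 = 50.7187
  (229 − 205.3995)²/205.3995 = 2.7117
  (95 − 118.6005)²/118.6005 = 4.6963
χ² = 47.5369 + 82.3272 + 29.2857 + 50.7187 + 2.7117 + 4.6963 = 217.277
df = (3−1)(2−1) = 2. Since 217.277 > 9.21, reject the null hypothesis of independence at α = 0.01.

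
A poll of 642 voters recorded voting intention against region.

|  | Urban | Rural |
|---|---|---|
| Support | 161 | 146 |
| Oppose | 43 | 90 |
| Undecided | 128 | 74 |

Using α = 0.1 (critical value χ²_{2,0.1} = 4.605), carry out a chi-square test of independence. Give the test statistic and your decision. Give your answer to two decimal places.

Row totals: 307, 133, 202. Column totals: 332, 310. Grand total N = 642.
Expected counts (row total × column total / N):
  Support, Urban: 307×332/642 = 158.760
  Support, Rural: 307×310/642 = 148.240
  Oppose, Urban: 133×332/642 = 68.779
  Oppose, Rural: 133×310/642 = 64.221
  Undecided, Urban: 202×332/642 = 104.461
  Undecided, Rural: 202×310/642 = 97.539
Contributions (O − E)²/E:
  (161 − 158.760)²/158.760 = 0.0316
  (146 − 148.240)²/148.240 = 0.0338
  (43 − 68.779)²/68.779 = 9.6622
  (90 − 64.221)²/64.221 = 10.3480
  (128 − 104.461)²/104.461 = 5.3042
  (74 − 97.539)²/97.539 = 5.6806
χ² = 0.0316 + 0.0338 + 9.6622 + 10.3480 + 5.3042 + 5.6806 = 31.06
df = (3−1)(2−1) = 2. Since 31.06 > 4.605, reject the null hypothesis of independence at α = 0.1.

31.06; reject H₀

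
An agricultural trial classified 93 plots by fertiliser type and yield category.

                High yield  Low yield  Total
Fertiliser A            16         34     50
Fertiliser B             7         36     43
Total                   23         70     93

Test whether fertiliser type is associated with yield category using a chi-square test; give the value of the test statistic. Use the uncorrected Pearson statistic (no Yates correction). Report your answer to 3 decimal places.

3.069

Grand total N = 93.
Expected counts (row total × column total / N):
  Fertiliser A, High yield: 50×23/93 = 12.3656
  Fertiliser A, Low yield: 50×70/93 = 37.6344
  Fertiliser B, High yield: 43×23/93 = 10.6344
  Fertiliser B, Low yield: 43×70/93 = 32.3656
Contributions (O − E)²/E:
  (16 − 12.3656)²/12.3656 = 1.0682
  (34 − 37.6344)²/37.6344 = 0.3510
  (7 − 10.6344)²/10.6344 = 1.2421
  (36 − 32.3656)²/32.3656 = 0.4081
χ² = 1.0682 + 0.3510 + 1.2421 + 0.4081 = 3.069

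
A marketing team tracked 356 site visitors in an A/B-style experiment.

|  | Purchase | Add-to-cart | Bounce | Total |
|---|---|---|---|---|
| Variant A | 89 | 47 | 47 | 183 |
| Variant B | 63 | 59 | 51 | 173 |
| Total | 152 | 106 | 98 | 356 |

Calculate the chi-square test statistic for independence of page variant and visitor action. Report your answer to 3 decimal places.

5.693

Grand total N = 356.
Expected counts (row total × column total / N):
  Variant A, Purchase: 183×152/356 = 78.1348
  Variant A, Add-to-cart: 183×106/356 = 54.4888
  Variant A, Bounce: 183×98/356 = 50.3764
  Variant B, Purchase: 173×152/356 = 73.8652
  Variant B, Add-to-cart: 173×106/356 = 51.5112
  Variant B, Bounce: 173×98/356 = 47.6236
Contributions (O − E)²/E:
  (89 − 78.1348)²/78.1348 = 1.5109
  (47 − 54.4888)²/54.4888 = 1.0292
  (47 − 50.3764)²/50.3764 = 0.2263
  (63 − 73.8652)²/73.8652 = 1.5982
  (59 − 51.5112)²/51.5112 = 1.0887
  (51 − 47.6236)²/47.6236 = 0.2394
χ² = 1.5109 + 1.0292 + 0.2263 + 1.5982 + 1.0887 + 0.2394 = 5.693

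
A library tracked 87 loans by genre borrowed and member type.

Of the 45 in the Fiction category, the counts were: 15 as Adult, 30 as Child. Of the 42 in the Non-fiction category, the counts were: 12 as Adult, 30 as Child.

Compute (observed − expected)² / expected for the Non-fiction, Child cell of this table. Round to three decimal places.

0.037

Row total (Non-fiction) = 42; column total (Child) = 60; N = 87.
Expected count E = 42 × 60 / 87 = 28.9655.
Contribution = (O − E)²/E = (30 − 28.9655)² / 28.9655 = 0.037.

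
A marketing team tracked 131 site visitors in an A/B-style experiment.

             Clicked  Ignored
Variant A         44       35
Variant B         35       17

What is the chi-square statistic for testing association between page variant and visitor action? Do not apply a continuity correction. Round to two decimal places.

Row totals: 79, 52. Column totals: 79, 52. Grand total N = 131.
Expected counts (row total × column total / N):
  Variant A, Clicked: 79×79/131 = 47.641
  Variant A, Ignored: 79×52/131 = 31.359
  Variant B, Clicked: 52×79/131 = 31.359
  Variant B, Ignored: 52×52/131 = 20.641
Contributions (O − E)²/E:
  (44 − 47.641)²/47.641 = 0.2783
  (35 − 31.359)²/31.359 = 0.4227
  (35 − 31.359)²/31.359 = 0.4227
  (17 − 20.641)²/20.641 = 0.6423
χ² = 0.2783 + 0.4227 + 0.4227 + 0.6423 = 1.77

1.77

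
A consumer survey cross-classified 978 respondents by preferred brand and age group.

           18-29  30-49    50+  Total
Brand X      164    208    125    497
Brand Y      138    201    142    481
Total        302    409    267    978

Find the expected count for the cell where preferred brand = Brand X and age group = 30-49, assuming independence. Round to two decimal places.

207.85

Row total (Brand X) = 497; column total (30-49) = 409; grand total N = 978.
Expected count = (row total × column total) / N = 497 × 409 / 978 = 207.85.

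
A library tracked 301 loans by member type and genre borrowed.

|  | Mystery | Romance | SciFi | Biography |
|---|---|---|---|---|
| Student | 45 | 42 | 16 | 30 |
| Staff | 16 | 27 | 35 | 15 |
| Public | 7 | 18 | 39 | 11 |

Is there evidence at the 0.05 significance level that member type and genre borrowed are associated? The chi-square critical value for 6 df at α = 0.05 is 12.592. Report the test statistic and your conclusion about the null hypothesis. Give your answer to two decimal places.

45.79; reject H₀

Row totals: 133, 93, 75. Column totals: 68, 87, 90, 56. Grand total N = 301.
Expected counts (row total × column total / N):
  Student, Mystery: 133×68/301 = 30.0465
  Student, Romance: 133×87/301 = 38.4419
  Student, SciFi: 133×90/301 = 39.7674
  Student, Biography: 133×56/301 = 24.7442
  Staff, Mystery: 93×68/301 = 21.0100
  Staff, Romance: 93×87/301 = 26.8804
  Staff, SciFi: 93×90/301 = 27.8073
  Staff, Biography: 93×56/301 = 17.3023
  Public, Mystery: 75×68/301 = 16.9435
  Public, Romance: 75×87/301 = 21.6777
  Public, SciFi: 75×90/301 = 22.4252
  Public, Biography: 75×56/301 = 13.9535
Contributions (O − E)²/E:
  (45 − 30.0465)²/30.0465 = 7.4420
  (42 − 38.4419)²/38.4419 = 0.3293
  (16 − 39.7674)²/39.7674 = 14.2048
  (30 − 24.7442)²/24.7442 = 1.1164
  (16 − 21.0100)²/21.0100 = 1.1947
  (27 − 26.8804)²/26.8804 = 0.0005
  (35 − 27.8073)²/27.8073 = 1.8605
  (15 − 17.3023)²/17.3023 = 0.3064
  (7 − 16.9435)²/16.9435 = 5.8355
  (18 − 21.6777)²/21.6777 = 0.6239
  (39 − 22.4252)²/22.4252 = 12.2507
  (11 − 13.9535)²/13.9535 = 0.6252
χ² = 7.4420 + 0.3293 + 14.2048 + 1.1164 + 1.1947 + 0.0005 + 1.8605 + 0.3064 + 5.8355 + 0.6239 + 12.2507 + 0.6252 = 45.79
df = (3−1)(4−1) = 6. Since 45.79 > 12.592, reject the null hypothesis of independence at α = 0.05.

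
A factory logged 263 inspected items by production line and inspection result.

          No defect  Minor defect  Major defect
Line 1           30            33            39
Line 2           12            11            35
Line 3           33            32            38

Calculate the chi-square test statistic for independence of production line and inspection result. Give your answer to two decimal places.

9.82

Row totals: 102, 58, 103. Column totals: 75, 76, 112. Grand total N = 263.
Expected counts (row total × column total / N):
  Line 1, No defect: 102×75/263 = 29.087
  Line 1, Minor defect: 102×76/263 = 29.475
  Line 1, Major defect: 102×112/263 = 43.437
  Line 2, No defect: 58×75/263 = 16.540
  Line 2, Minor defect: 58×76/263 = 16.760
  Line 2, Major defect: 58×112/263 = 24.700
  Line 3, No defect: 103×75/263 = 29.373
  Line 3, Minor defect: 103×76/263 = 29.764
  Line 3, Major defect: 103×112/263 = 43.863
Contributions (O − E)²/E:
  (30 − 29.087)²/29.087 = 0.0287
  (33 − 29.475)²/29.475 = 0.4216
  (39 − 43.437)²/43.437 = 0.4532
  (12 − 16.540)²/16.540 = 1.2462
  (11 − 16.760)²/16.760 = 1.9796
  (35 − 24.700)²/24.700 = 4.2951
  (33 − 29.373)²/29.373 = 0.4479
  (32 − 29.764)²/29.764 = 0.1680
  (38 − 43.863)²/43.863 = 0.7837
χ² = 0.0287 + 0.4216 + 0.4532 + 1.2462 + 1.9796 + 4.2951 + 0.4479 + 0.1680 + 0.7837 = 9.82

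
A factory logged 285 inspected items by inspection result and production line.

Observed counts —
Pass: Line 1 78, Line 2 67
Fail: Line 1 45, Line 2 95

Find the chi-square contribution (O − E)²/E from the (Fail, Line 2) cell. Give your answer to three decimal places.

Row total (Fail) = 140; column total (Line 2) = 162; N = 285.
Expected count E = 140 × 162 / 285 = 79.5789.
Contribution = (O − E)²/E = (95 − 79.5789)² / 79.5789 = 2.988.

2.988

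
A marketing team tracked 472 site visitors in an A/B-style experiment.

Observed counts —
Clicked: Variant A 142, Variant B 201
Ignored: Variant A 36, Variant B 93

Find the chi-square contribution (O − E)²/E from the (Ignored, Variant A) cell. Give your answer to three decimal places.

Row total (Ignored) = 129; column total (Variant A) = 178; N = 472.
Expected count E = 129 × 178 / 472 = 48.6483.
Contribution = (O − E)²/E = (36 − 48.6483)² / 48.6483 = 3.288.

3.288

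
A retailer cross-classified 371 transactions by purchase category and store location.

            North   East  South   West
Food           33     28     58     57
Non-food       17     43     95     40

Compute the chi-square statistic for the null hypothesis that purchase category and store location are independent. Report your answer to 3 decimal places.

19.294

Row totals: 176, 195. Column totals: 50, 71, 153, 97. Grand total N = 371.
Expected counts (row total × column total / N):
  Food, North: 176×50/371 = 23.71968
  Food, East: 176×71/371 = 33.68194
  Food, South: 176×153/371 = 72.58221
  Food, West: 176×97/371 = 46.01617
  Non-food, North: 195×50/371 = 26.28032
  Non-food, East: 195×71/371 = 37.31806
  Non-food, South: 195×153/371 = 80.41779
  Non-food, West: 195×97/371 = 50.98383
Contributions (O − E)²/E:
  (33 − 23.71968)²/23.71968 = 3.6309
  (28 − 33.68194)²/33.68194 = 0.9585
  (58 − 72.58221)²/72.58221 = 2.9297
  (57 − 46.01617)²/46.01617 = 2.6218
  (17 − 26.28032)²/26.28032 = 3.2771
  (43 − 37.31806)²/37.31806 = 0.8651
  (95 − 80.41779)²/80.41779 = 2.6442
  (40 − 50.98383)²/50.98383 = 2.3663
χ² = 3.6309 + 0.9585 + 2.9297 + 2.6218 + 3.2771 + 0.8651 + 2.6442 + 2.3663 = 19.294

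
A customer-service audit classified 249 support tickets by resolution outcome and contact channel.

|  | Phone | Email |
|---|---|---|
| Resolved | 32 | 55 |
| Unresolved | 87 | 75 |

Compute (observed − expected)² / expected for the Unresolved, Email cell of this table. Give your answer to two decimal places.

Row total (Unresolved) = 162; column total (Email) = 130; N = 249.
Expected count E = 162 × 130 / 249 = 84.578.
Contribution = (O − E)²/E = (75 − 84.578)² / 84.578 = 1.08.

1.08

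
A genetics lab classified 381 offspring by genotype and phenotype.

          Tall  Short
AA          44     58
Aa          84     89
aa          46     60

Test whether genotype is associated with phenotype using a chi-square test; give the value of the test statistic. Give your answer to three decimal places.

1.065

Row totals: 102, 173, 106. Column totals: 174, 207. Grand total N = 381.
Expected counts (row total × column total / N):
  AA, Tall: 102×174/381 = 46.5827
  AA, Short: 102×207/381 = 55.4173
  Aa, Tall: 173×174/381 = 79.0079
  Aa, Short: 173×207/381 = 93.9921
  aa, Tall: 106×174/381 = 48.4094
  aa, Short: 106×207/381 = 57.5906
Contributions (O − E)²/E:
  (44 − 46.5827)²/46.5827 = 0.1432
  (58 − 55.4173)²/55.4173 = 0.1204
  (84 − 79.0079)²/79.0079 = 0.3154
  (89 − 93.9921)²/93.9921 = 0.2651
  (46 − 48.4094)²/48.4094 = 0.1199
  (60 − 57.5906)²/57.5906 = 0.1008
χ² = 0.1432 + 0.1204 + 0.3154 + 0.2651 + 0.1199 + 0.1008 = 1.065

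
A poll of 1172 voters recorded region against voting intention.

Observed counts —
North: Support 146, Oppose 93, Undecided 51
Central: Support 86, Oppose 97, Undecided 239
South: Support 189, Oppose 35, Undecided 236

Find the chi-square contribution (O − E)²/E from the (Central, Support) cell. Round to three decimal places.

Row total (Central) = 422; column total (Support) = 421; N = 1172.
Expected count E = 422 × 421 / 1172 = 151.58874.
Contribution = (O − E)²/E = (86 − 151.58874)² / 151.58874 = 28.379.

28.379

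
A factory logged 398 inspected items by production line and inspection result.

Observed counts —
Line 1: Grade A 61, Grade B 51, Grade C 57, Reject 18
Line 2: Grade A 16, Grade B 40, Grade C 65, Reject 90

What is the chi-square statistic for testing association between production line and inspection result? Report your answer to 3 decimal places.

74.978

Row totals: 187, 211. Column totals: 77, 91, 122, 108. Grand total N = 398.
Expected counts (row total × column total / N):
  Line 1, Grade A: 187×77/398 = 36.1784
  Line 1, Grade B: 187×91/398 = 42.7563
  Line 1, Grade C: 187×122/398 = 57.3216
  Line 1, Reject: 187×108/398 = 50.7437
  Line 2, Grade A: 211×77/398 = 40.8216
  Line 2, Grade B: 211×91/398 = 48.2437
  Line 2, Grade C: 211×122/398 = 64.6784
  Line 2, Reject: 211×108/398 = 57.2563
Contributions (O − E)²/E:
  (61 − 36.1784)²/36.1784 = 17.0298
  (51 − 42.7563)²/42.7563 = 1.5894
  (57 − 57.3216)²/57.3216 = 0.0018
  (18 − 50.7437)²/50.7437 = 21.1287
  (16 − 40.8216)²/40.8216 = 15.0928
  (40 − 48.2437)²/48.2437 = 1.4087
  (65 − 64.6784)²/64.6784 = 0.0016
  (90 − 57.2563)²/57.2563 = 18.7254
χ² = 17.0298 + 1.5894 + 0.0018 + 21.1287 + 15.0928 + 1.4087 + 0.0016 + 18.7254 = 74.978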